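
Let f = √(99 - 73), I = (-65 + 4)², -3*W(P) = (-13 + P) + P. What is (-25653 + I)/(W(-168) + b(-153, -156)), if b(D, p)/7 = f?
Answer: -22962804/110335 + 1381716*√26/110335 ≈ -144.26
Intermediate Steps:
W(P) = 13/3 - 2*P/3 (W(P) = -((-13 + P) + P)/3 = -(-13 + 2*P)/3 = 13/3 - 2*P/3)
I = 3721 (I = (-61)² = 3721)
f = √26 ≈ 5.0990
b(D, p) = 7*√26
(-25653 + I)/(W(-168) + b(-153, -156)) = (-25653 + 3721)/((13/3 - ⅔*(-168)) + 7*√26) = -21932/((13/3 + 112) + 7*√26) = -21932/(349/3 + 7*√26)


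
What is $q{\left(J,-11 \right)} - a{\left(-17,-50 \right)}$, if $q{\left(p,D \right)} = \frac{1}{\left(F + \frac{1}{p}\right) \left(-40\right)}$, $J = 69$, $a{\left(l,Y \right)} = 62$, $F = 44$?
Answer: $- \frac{7531829}{121480} \approx -62.001$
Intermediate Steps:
$q{\left(p,D \right)} = - \frac{1}{40 \left(44 + \frac{1}{p}\right)}$ ($q{\left(p,D \right)} = \frac{1}{\left(44 + \frac{1}{p}\right) \left(-40\right)} = \frac{1}{44 + \frac{1}{p}} \left(- \frac{1}{40}\right) = - \frac{1}{40 \left(44 + \frac{1}{p}\right)}$)
$q{\left(J,-11 \right)} - a{\left(-17,-50 \right)} = \left(-1\right) 69 \frac{1}{40 + 1760 \cdot 69} - 62 = \left(-1\right) 69 \frac{1}{40 + 121440} - 62 = \left(-1\right) 69 \cdot \frac{1}{121480} - 62 = - \frac{69}{121480} - 62 = - \frac{7531829}{121480}$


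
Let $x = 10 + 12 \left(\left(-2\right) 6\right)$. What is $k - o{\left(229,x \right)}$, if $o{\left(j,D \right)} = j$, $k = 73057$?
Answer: $72828$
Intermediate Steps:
$x = -134$ ($x = 10 + 12 \left(-12\right) = 10 - 144 = -134$)
$k - o{\left(229,x \right)} = 73057 - 229 = 72828$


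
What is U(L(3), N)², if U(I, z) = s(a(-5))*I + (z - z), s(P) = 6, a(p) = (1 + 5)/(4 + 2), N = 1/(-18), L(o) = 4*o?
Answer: 5184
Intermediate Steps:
N = -1/18 ≈ -0.055556
a(p) = 1 (a(p) = 6/6 = 6*(⅙) = 1)
U(I, z) = 6*I (U(I, z) = 6*I + (z - z) = 6*I + 0 = 6*I)
U(L(3), N)² = (6*(4*3))² = (6*12)² = 72² = 5184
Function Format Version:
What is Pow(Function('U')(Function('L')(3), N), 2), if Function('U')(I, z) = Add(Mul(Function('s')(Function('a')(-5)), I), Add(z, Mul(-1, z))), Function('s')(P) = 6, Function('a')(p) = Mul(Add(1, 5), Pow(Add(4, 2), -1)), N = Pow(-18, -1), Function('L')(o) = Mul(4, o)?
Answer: 5184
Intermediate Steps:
N = Rational(-1, 18) ≈ -0.055556
Function('a')(p) = 1 (Function('a')(p) = Mul(6, Pow(6, -1)) = Mul(6, Rational(1, 6)) = 1)
Function('U')(I, z) = Mul(6, I) (Function('U')(I, z) = Add(Mul(6, I), Add(z, Mul(-1, z))) = Add(Mul(6, I), 0) = Mul(6, I))
Pow(Function('U')(Function('L')(3), N), 2) = Pow(Mul(6, Mul(4, 3)), 2) = Pow(Mul(6, 12), 2) = Pow(72, 2) = 5184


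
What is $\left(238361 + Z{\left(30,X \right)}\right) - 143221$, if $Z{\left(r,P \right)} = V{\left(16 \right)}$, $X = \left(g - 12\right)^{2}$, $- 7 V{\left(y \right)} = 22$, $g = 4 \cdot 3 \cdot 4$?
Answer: $\frac{665958}{7} \approx 95137.0$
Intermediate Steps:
$g = 48$ ($g = 12 \cdot 4 = 48$)
$V{\left(y \right)} = - \frac{22}{7}$ ($V{\left(y \right)} = \left(- \frac{1}{7}\right) 22 = - \frac{22}{7}$)
$X = 1296$ ($X = \left(48 - 12\right)^{2} = 36^{2} = 1296$)
$Z{\left(r,P \right)} = - \frac{22}{7}$
$\left(238361 + Z{\left(30,X \right)}\right) - 143221 = \left(238361 - \frac{22}{7}\right) - 143221 = \frac{1668505}{7} - 143221 = \frac{665958}{7}$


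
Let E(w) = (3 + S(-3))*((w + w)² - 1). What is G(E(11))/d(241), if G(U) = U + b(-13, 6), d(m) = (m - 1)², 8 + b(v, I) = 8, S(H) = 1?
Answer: 161/4800 ≈ 0.033542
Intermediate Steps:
b(v, I) = 0 (b(v, I) = -8 + 8 = 0)
d(m) = (-1 + m)²
E(w) = -4 + 16*w² (E(w) = (3 + 1)*((w + w)² - 1) = 4*((2*w)² - 1) = 4*(4*w² - 1) = 4*(-1 + 4*w²) = -4 + 16*w²)
G(U) = U (G(U) = U + 0 = U)
G(E(11))/d(241) = (-4 + 16*11²)/((-1 + 241)²) = (-4 + 16*121)/(240²) = (-4 + 1936)/57600 = 1932*(1/57600) = 161/4800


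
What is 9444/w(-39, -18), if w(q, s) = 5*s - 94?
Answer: -2361/46 ≈ -51.326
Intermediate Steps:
w(q, s) = -94 + 5*s
9444/w(-39, -18) = 9444/(-94 + 5*(-18)) = 9444/(-94 - 90) = 9444/(-184) = 9444*(-1/184) = -2361/46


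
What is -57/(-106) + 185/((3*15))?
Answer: 4435/954 ≈ 4.6488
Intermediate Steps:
-57/(-106) + 185/((3*15)) = -57*(-1/106) + 185/45 = 57/106 + 185*(1/45) = 57/106 + 37/9 = 4435/954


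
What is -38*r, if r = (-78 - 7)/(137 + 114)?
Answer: 3230/251 ≈ 12.869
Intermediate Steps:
r = -85/251 ≈ -0.33865
-38*r = -38*(-85/251) = 3230/251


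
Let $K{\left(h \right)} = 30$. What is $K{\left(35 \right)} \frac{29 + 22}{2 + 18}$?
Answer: $\frac{153}{2} \approx 76.5$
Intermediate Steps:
$K{\left(35 \right)} \frac{29 + 22}{2 + 18} = 30 \frac{29 + 22}{2 + 18} = 30 \cdot \frac{51}{20} = \frac{153}{2}$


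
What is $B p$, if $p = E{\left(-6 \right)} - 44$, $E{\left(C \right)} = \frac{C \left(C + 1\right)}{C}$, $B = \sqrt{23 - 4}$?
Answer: $- 49 \sqrt{19} \approx -213.59$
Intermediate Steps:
$B = \sqrt{19} \approx 4.3589$
$E{\left(C \right)} = 1 + C$ ($E{\left(C \right)} = \frac{C \left(1 + C\right)}{C} = 1 + C$)
$p = -49$ ($p = \left(1 - 6\right) - 44 = -5 - 44 = -49$)
$B p = \sqrt{19} \left(-49\right) = - 49 \sqrt{19}$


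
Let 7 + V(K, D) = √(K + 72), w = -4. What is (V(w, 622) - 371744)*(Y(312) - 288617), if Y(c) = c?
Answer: 107177672055 - 576610*√17 ≈ 1.0718e+11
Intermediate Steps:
V(K, D) = -7 + √(72 + K) (V(K, D) = -7 + √(K + 72) = -7 + √(72 + K))
(V(w, 622) - 371744)*(Y(312) - 288617) = ((-7 + √(72 - 4)) - 371744)*(312 - 288617) = ((-7 + √68) - 371744)*(-288305) = ((-7 + 2*√17) - 371744)*(-288305) = (-371751 + 2*√17)*(-288305) = 107177672055 - 576610*√17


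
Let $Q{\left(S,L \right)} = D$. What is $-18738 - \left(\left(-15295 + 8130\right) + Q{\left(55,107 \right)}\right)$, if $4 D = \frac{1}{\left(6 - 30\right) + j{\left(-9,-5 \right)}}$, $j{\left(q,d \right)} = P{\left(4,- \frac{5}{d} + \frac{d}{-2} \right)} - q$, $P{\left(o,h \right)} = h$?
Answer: $- \frac{532357}{46} \approx -11573.0$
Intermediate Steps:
$j{\left(q,d \right)} = - q - \frac{5}{d} - \frac{d}{2}$ ($j{\left(q,d \right)} = \left(- \frac{5}{d} + \frac{d}{-2}\right) - q = \left(- \frac{5}{d} + d \left(- \frac{1}{2}\right)\right) - q = \left(- \frac{5}{d} - \frac{d}{2}\right) - q = - q - \frac{5}{d} - \frac{d}{2}$)
$D = - \frac{1}{46}$ ($D = \frac{1}{4 \left(\left(6 - 30\right) - \left(- \frac{23}{2} - 1\right)\right)} = \frac{1}{4 \left(\left(6 - 30\right) + \left(9 - -1 + \frac{5}{2}\right)\right)} = \frac{1}{4 \left(-24 + \left(9 + 1 + \frac{5}{2}\right)\right)} = \frac{1}{4 \left(-24 + \frac{25}{2}\right)} = \frac{1}{4 \left(- \frac{23}{2}\right)} = \frac{1}{4} \left(- \frac{2}{23}\right) = - \frac{1}{46} \approx -0.021739$)
$Q{\left(S,L \right)} = - \frac{1}{46}$
$-18738 - \left(\left(-15295 + 8130\right) + Q{\left(55,107 \right)}\right) = -18738 - \left(\left(-15295 + 8130\right) - \frac{1}{46}\right) = -18738 - \left(-7165 - \frac{1}{46}\right) = -18738 - - \frac{329591}{46} = -18738 + \frac{329591}{46} = - \frac{532357}{46}$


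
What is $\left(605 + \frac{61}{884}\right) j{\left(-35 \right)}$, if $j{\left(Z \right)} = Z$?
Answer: $- \frac{18720835}{884} \approx -21177.0$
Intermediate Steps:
$\left(605 + \frac{61}{884}\right) j{\left(-35 \right)} = \left(605 + \frac{61}{884}\right) \left(-35\right) = \frac{534881}{884} \left(-35\right) = - \frac{18720835}{884}$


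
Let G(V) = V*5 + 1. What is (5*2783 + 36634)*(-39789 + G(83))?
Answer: -1990265777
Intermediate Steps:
G(V) = 1 + 5*V (G(V) = 5*V + 1 = 1 + 5*V)
(5*2783 + 36634)*(-39789 + G(83)) = (5*2783 + 36634)*(-39789 + (1 + 5*83)) = (13915 + 36634)*(-39789 + (1 + 415)) = 50549*(-39789 + 416) = 50549*(-39373) = -1990265777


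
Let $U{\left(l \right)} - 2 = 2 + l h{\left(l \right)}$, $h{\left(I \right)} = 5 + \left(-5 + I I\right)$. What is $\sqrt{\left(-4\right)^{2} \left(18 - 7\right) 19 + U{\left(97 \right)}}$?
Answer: $\sqrt{916021} \approx 957.09$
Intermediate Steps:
$h{\left(I \right)} = I^{2}$ ($h{\left(I \right)} = 5 + \left(-5 + I^{2}\right) = I^{2}$)
$U{\left(l \right)} = 4 + l^{3}$ ($U{\left(l \right)} = 2 + \left(2 + l l^{2}\right) = 2 + \left(2 + l^{3}\right) = 4 + l^{3}$)
$\sqrt{\left(-4\right)^{2} \left(18 - 7\right) 19 + U{\left(97 \right)}} = \sqrt{\left(-4\right)^{2} \left(18 - 7\right) 19 + \left(4 + 97^{3}\right)} = \sqrt{16 \cdot 11 \cdot 19 + \left(4 + 912673\right)} = \sqrt{16 \cdot 209 + 912677} = \sqrt{3344 + 912677} = \sqrt{916021}$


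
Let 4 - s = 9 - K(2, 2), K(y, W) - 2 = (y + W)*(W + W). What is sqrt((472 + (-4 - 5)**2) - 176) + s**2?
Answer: 169 + sqrt(377) ≈ 188.42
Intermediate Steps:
K(y, W) = 2 + 2*W*(W + y) (K(y, W) = 2 + (y + W)*(W + W) = 2 + (W + y)*(2*W) = 2 + 2*W*(W + y))
s = 13 (s = 4 - (9 - (2 + 2*2**2 + 2*2*2)) = 4 - (9 - (2 + 2*4 + 8)) = 4 - (9 - (2 + 8 + 8)) = 4 - (9 - 1*18) = 4 - (9 - 18) = 4 - 1*(-9) = 4 + 9 = 13)
sqrt((472 + (-4 - 5)**2) - 176) + s**2 = sqrt((472 + (-4 - 5)**2) - 176) + 13**2 = sqrt((472 + (-9)**2) - 176) + 169 = sqrt((472 + 81) - 176) + 169 = sqrt(553 - 176) + 169 = sqrt(377) + 169 = 169 + sqrt(377)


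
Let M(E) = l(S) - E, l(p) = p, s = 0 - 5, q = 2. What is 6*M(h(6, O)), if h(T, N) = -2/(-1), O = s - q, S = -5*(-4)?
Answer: 108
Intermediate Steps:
s = -5
S = 20
O = -7 (O = -5 - 1*2 = -5 - 2 = -7)
h(T, N) = 2 (h(T, N) = -2*(-1) = 2)
M(E) = 20 - E
6*M(h(6, O)) = 6*(20 - 1*2) = 6*(20 - 2) = 6*18 = 108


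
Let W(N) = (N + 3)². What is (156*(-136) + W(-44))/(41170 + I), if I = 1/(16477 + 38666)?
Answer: -1077218505/2270237311 ≈ -0.47450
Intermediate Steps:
I = 1/55143 ≈ 1.8135e-5
W(N) = (3 + N)²
(156*(-136) + W(-44))/(41170 + I) = (156*(-136) + (3 - 44)²)/(41170 + 1/55143) = (-21216 + (-41)²)/(2270237311/55143) = (-21216 + 1681)*(55143/2270237311) = -19535*55143/2270237311 = -1077218505/2270237311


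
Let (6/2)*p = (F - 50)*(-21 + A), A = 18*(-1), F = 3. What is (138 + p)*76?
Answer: 56924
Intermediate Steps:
A = -18
p = 611 (p = ((3 - 50)*(-21 - 18))/3 = (-47*(-39))/3 = (⅓)*1833 = 611)
(138 + p)*76 = (138 + 611)*76 = 749*76 = 56924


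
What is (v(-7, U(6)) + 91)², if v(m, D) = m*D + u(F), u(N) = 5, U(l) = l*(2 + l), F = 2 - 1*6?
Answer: 57600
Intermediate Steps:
F = -4 (F = 2 - 6 = -4)
v(m, D) = 5 + D*m (v(m, D) = m*D + 5 = D*m + 5 = 5 + D*m)
(v(-7, U(6)) + 91)² = ((5 + (6*(2 + 6))*(-7)) + 91)² = ((5 + (6*8)*(-7)) + 91)² = ((5 + 48*(-7)) + 91)² = ((5 - 336) + 91)² = (-331 + 91)² = (-240)² = 57600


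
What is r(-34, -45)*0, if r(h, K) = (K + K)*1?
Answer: 0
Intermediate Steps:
r(h, K) = 2*K (r(h, K) = (2*K)*1 = 2*K)
r(-34, -45)*0 = (2*(-45))*0 = -90*0 = 0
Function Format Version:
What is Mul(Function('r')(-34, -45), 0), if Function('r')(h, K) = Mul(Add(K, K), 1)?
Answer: 0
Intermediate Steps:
Function('r')(h, K) = Mul(2, K) (Function('r')(h, K) = Mul(Mul(2, K), 1) = Mul(2, K))
Mul(Function('r')(-34, -45), 0) = Mul(Mul(2, -45), 0) = Mul(-90, 0) = 0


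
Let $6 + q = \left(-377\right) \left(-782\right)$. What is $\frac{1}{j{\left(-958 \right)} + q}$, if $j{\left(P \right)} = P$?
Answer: $\frac{1}{293850} \approx 3.4031 \cdot 10^{-6}$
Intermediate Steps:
$q = 294808$ ($q = -6 - -294814 = -6 + 294814 = 294808$)
$\frac{1}{j{\left(-958 \right)} + q} = \frac{1}{-958 + 294808} = \frac{1}{293850}$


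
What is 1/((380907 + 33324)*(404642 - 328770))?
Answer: 1/31428534432 ≈ 3.1818e-11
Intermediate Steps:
1/((380907 + 33324)*(404642 - 328770)) = 1/(414231*75872) = 1/31428534432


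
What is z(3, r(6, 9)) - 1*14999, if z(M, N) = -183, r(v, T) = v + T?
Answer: -15182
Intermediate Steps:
r(v, T) = T + v
z(3, r(6, 9)) - 1*14999 = -183 - 1*14999 = -183 - 14999 = -15182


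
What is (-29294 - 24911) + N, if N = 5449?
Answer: -48756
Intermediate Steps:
(-29294 - 24911) + N = (-29294 - 24911) + 5449 = -54205 + 5449 = -48756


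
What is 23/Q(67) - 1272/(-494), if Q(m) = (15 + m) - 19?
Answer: 45749/15561 ≈ 2.9400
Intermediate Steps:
Q(m) = -4 + m
23/Q(67) - 1272/(-494) = 23/(-4 + 67) - 1272/(-494) = 23/63 - 1272*(-1/494) = 23*(1/63) + 636/247 = 23/63 + 636/247 = 45749/15561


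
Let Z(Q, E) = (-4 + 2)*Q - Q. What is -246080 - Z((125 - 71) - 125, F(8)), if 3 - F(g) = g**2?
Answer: -246293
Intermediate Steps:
F(g) = 3 - g**2
Z(Q, E) = -3*Q (Z(Q, E) = -2*Q - Q = -3*Q)
-246080 - Z((125 - 71) - 125, F(8)) = -246080 - (-3)*((125 - 71) - 125) = -246080 - (-3)*(54 - 125) = -246080 - (-3)*(-71) = -246080 - 1*213 = -246080 - 213 = -246293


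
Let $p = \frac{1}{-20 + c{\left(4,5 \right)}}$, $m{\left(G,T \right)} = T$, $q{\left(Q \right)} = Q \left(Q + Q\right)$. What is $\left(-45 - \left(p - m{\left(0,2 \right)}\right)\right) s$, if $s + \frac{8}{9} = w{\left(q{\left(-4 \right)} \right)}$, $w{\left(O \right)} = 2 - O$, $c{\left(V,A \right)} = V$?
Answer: $\frac{31831}{24} \approx 1326.3$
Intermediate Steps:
$q{\left(Q \right)} = 2 Q^{2}$ ($q{\left(Q \right)} = Q 2 Q = 2 Q^{2}$)
$p = - \frac{1}{16}$ ($p = \frac{1}{-20 + 4} = \frac{1}{-16} = - \frac{1}{16} \approx -0.0625$)
$s = - \frac{278}{9}$ ($s = - \frac{8}{9} + \left(2 - 2 \left(-4\right)^{2}\right) = - \frac{8}{9} + \left(2 - 2 \cdot 16\right) = - \frac{8}{9} + \left(2 - 32\right) = - \frac{8}{9} - 30 = - \frac{278}{9} \approx -30.889$)
$\left(-45 - \left(p - m{\left(0,2 \right)}\right)\right) s = \left(-45 + \left(2 - - \frac{1}{16}\right)\right) \left(- \frac{278}{9}\right) = \left(-45 + \left(2 + \frac{1}{16}\right)\right) \left(- \frac{278}{9}\right) = \left(-45 + \frac{33}{16}\right) \left(- \frac{278}{9}\right) = \left(- \frac{687}{16}\right) \left(- \frac{278}{9}\right) = \frac{31831}{24}$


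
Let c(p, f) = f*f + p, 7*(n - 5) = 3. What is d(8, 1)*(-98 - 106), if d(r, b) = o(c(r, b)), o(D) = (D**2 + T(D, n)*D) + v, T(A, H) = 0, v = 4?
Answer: -17340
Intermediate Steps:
n = 38/7 (n = 5 + (1/7)*3 = 5 + 3/7 = 38/7 ≈ 5.4286)
c(p, f) = p + f**2 (c(p, f) = f**2 + p = p + f**2)
o(D) = 4 + D**2 (o(D) = (D**2 + 0*D) + 4 = (D**2 + 0) + 4 = D**2 + 4 = 4 + D**2)
d(r, b) = 4 + (r + b**2)**2
d(8, 1)*(-98 - 106) = (4 + (8 + 1**2)**2)*(-98 - 106) = (4 + (8 + 1)**2)*(-204) = (4 + 9**2)*(-204) = (4 + 81)*(-204) = 85*(-204) = -17340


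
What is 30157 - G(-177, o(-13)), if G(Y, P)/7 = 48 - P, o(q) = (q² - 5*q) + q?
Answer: 31368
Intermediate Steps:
o(q) = q² - 4*q
G(Y, P) = 336 - 7*P (G(Y, P) = 7*(48 - P) = 336 - 7*P)
30157 - G(-177, o(-13)) = 30157 - (336 - (-91)*(-4 - 13)) = 30157 - (336 - (-91)*(-17)) = 30157 - (336 - 7*221) = 30157 - (336 - 1547) = 30157 - 1*(-1211) = 30157 + 1211 = 31368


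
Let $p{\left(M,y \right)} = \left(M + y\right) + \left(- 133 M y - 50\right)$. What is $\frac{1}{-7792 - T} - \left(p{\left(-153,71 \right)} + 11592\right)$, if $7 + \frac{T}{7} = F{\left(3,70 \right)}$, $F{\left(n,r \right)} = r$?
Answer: $- \frac{11989215688}{8233} \approx -1.4562 \cdot 10^{6}$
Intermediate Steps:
$T = 441$ ($T = -49 + 7 \cdot 70 = -49 + 490 = 441$)
$p{\left(M,y \right)} = -50 + M + y - 133 M y$ ($p{\left(M,y \right)} = \left(M + y\right) - \left(50 + 133 M y\right) = -50 + M + y - 133 M y$)
$\frac{1}{-7792 - T} - \left(p{\left(-153,71 \right)} + 11592\right) = \frac{1}{-7792 - 441} - \left(\left(-50 - 153 + 71 - \left(-20349\right) 71\right) + 11592\right) = \frac{1}{-7792 - 441} - \left(\left(-50 - 153 + 71 + 1444779\right) + 11592\right) = \frac{1}{-8233} - \left(1444647 + 11592\right) = - \frac{1}{8233} - 1456239 = - \frac{11989215688}{8233}$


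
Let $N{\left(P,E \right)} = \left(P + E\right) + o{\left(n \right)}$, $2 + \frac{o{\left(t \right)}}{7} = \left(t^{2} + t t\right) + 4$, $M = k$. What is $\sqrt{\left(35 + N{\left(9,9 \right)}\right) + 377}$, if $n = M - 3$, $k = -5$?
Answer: $2 \sqrt{335} \approx 36.606$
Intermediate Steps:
$M = -5$
$n = -8$ ($n = -5 - 3 = -8$)
$o{\left(t \right)} = 14 + 14 t^{2}$ ($o{\left(t \right)} = -14 + 7 \left(\left(t^{2} + t t\right) + 4\right) = -14 + 7 \left(\left(t^{2} + t^{2}\right) + 4\right) = -14 + 7 \left(2 t^{2} + 4\right) = -14 + 7 \left(4 + 2 t^{2}\right) = -14 + \left(28 + 14 t^{2}\right) = 14 + 14 t^{2}$)
$N{\left(P,E \right)} = 910 + E + P$ ($N{\left(P,E \right)} = \left(P + E\right) + \left(14 + 14 \left(-8\right)^{2}\right) = \left(E + P\right) + \left(14 + 14 \cdot 64\right) = \left(E + P\right) + \left(14 + 896\right) = \left(E + P\right) + 910 = 910 + E + P$)
$\sqrt{\left(35 + N{\left(9,9 \right)}\right) + 377} = \sqrt{\left(35 + \left(910 + 9 + 9\right)\right) + 377} = \sqrt{\left(35 + 928\right) + 377} = \sqrt{963 + 377} = \sqrt{1340} = 2 \sqrt{335}$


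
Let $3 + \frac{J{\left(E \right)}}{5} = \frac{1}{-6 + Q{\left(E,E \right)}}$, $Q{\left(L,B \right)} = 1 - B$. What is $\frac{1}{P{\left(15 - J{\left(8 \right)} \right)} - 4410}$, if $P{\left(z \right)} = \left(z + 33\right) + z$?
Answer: $- \frac{13}{56111} \approx -0.00023168$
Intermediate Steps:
$J{\left(E \right)} = -15 + \frac{5}{-5 - E}$ ($J{\left(E \right)} = -15 + \frac{5}{-6 - \left(-1 + E\right)} = -15 + \frac{5}{-5 - E}$)
$P{\left(z \right)} = 33 + 2 z$ ($P{\left(z \right)} = \left(33 + z\right) + z = 33 + 2 z$)
$\frac{1}{P{\left(15 - J{\left(8 \right)} \right)} - 4410} = \frac{1}{\left(33 + 2 \left(15 - \frac{5 \left(-16 - 24\right)}{5 + 8}\right)\right) - 4410} = \frac{1}{\left(33 + 2 \left(15 - \frac{5 \left(-16 - 24\right)}{13}\right)\right) - 4410} = \frac{1}{\left(33 + 2 \left(15 - 5 \cdot \frac{1}{13} \left(-40\right)\right)\right) - 4410} = \frac{1}{\left(33 + 2 \left(15 - - \frac{200}{13}\right)\right) - 4410} = \frac{1}{\left(33 + 2 \left(15 + \frac{200}{13}\right)\right) - 4410} = \frac{1}{\left(33 + 2 \cdot \frac{395}{13}\right) - 4410} = \frac{1}{\left(33 + \frac{790}{13}\right) - 4410} = \frac{1}{\frac{1219}{13} - 4410} = \frac{1}{- \frac{56111}{13}} = - \frac{13}{56111}$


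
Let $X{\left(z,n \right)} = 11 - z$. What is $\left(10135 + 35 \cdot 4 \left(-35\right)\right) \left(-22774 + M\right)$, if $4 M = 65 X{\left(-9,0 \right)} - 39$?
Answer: $- \frac{470286225}{4} \approx -1.1757 \cdot 10^{8}$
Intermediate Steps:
$M = \frac{1261}{4}$ ($M = \frac{65 \left(11 - -9\right) - 39}{4} = \frac{65 \left(11 + 9\right) - 39}{4} = \frac{65 \cdot 20 - 39}{4} = \frac{1300 - 39}{4} = \frac{1}{4} \cdot 1261 = \frac{1261}{4} \approx 315.25$)
$\left(10135 + 35 \cdot 4 \left(-35\right)\right) \left(-22774 + M\right) = \left(10135 + 35 \cdot 4 \left(-35\right)\right) \left(-22774 + \frac{1261}{4}\right) = \left(10135 + 140 \left(-35\right)\right) \left(- \frac{89835}{4}\right) = \left(10135 - 4900\right) \left(- \frac{89835}{4}\right) = 5235 \left(- \frac{89835}{4}\right) = - \frac{470286225}{4}$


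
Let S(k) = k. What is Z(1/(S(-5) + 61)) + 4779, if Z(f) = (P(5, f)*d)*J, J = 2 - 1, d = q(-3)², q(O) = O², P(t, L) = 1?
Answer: 4860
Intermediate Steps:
d = 81 (d = ((-3)²)² = 9² = 81)
J = 1
Z(f) = 81 (Z(f) = (1*81)*1 = 81*1 = 81)
Z(1/(S(-5) + 61)) + 4779 = 81 + 4779 = 4860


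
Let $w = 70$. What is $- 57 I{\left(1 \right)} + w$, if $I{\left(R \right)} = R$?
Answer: $13$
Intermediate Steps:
$- 57 I{\left(1 \right)} + w = \left(-57\right) 1 + 70 = -57 + 70 = 13$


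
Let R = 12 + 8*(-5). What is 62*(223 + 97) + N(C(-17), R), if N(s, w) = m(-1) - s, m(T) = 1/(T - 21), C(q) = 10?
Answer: 436259/22 ≈ 19830.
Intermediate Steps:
m(T) = 1/(-21 + T)
R = -28 (R = 12 - 40 = -28)
N(s, w) = -1/22 - s (N(s, w) = 1/(-21 - 1) - s = 1/(-22) - s = -1/22 - s)
62*(223 + 97) + N(C(-17), R) = 62*(223 + 97) + (-1/22 - 1*10) = 62*320 + (-1/22 - 10) = 19840 - 221/22 = 436259/22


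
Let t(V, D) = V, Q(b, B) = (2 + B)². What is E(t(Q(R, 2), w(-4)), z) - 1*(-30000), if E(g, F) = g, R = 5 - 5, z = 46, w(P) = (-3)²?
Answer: 30016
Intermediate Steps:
w(P) = 9
R = 0
E(t(Q(R, 2), w(-4)), z) - 1*(-30000) = (2 + 2)² - 1*(-30000) = 4² + 30000 = 16 + 30000 = 30016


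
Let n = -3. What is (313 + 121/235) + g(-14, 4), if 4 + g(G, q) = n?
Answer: 72031/235 ≈ 306.51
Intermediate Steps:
g(G, q) = -7 (g(G, q) = -4 - 3 = -7)
(313 + 121/235) + g(-14, 4) = (313 + 121/235) - 7 = 73676/235 - 7 = 72031/235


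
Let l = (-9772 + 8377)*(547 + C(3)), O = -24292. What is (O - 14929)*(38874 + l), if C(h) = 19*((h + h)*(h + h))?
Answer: 65827388991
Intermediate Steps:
C(h) = 76*h**2 (C(h) = 19*((2*h)*(2*h)) = 19*(4*h**2) = 76*h**2)
l = -1717245 (l = (-9772 + 8377)*(547 + 76*3**2) = -1395*(547 + 76*9) = -1395*(547 + 684) = -1395*1231 = -1717245)
(O - 14929)*(38874 + l) = (-24292 - 14929)*(38874 - 1717245) = -39221*(-1678371) = 65827388991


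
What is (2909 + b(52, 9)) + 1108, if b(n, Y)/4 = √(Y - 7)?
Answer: 4017 + 4*√2 ≈ 4022.7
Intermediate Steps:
b(n, Y) = 4*√(-7 + Y) (b(n, Y) = 4*√(Y - 7) = 4*√(-7 + Y))
(2909 + b(52, 9)) + 1108 = (2909 + 4*√(-7 + 9)) + 1108 = (2909 + 4*√2) + 1108 = 4017 + 4*√2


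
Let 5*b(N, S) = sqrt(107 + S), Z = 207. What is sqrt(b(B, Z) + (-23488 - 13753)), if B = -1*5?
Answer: sqrt(-931025 + 5*sqrt(314))/5 ≈ 192.97*I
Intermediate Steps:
B = -5
b(N, S) = sqrt(107 + S)/5
sqrt(b(B, Z) + (-23488 - 13753)) = sqrt(sqrt(107 + 207)/5 + (-23488 - 13753)) = sqrt(sqrt(314)/5 - 37241) = sqrt(-37241 + sqrt(314)/5)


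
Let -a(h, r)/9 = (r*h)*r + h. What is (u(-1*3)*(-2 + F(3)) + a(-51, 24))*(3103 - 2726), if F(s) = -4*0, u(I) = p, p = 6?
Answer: 99841287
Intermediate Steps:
u(I) = 6
F(s) = 0
a(h, r) = -9*h - 9*h*r**2 (a(h, r) = -9*((r*h)*r + h) = -9*((h*r)*r + h) = -9*(h*r**2 + h) = -9*(h + h*r**2) = -9*h - 9*h*r**2)
(u(-1*3)*(-2 + F(3)) + a(-51, 24))*(3103 - 2726) = (6*(-2 + 0) - 9*(-51)*(1 + 24**2))*(3103 - 2726) = (6*(-2) - 9*(-51)*(1 + 576))*377 = (-12 - 9*(-51)*577)*377 = (-12 + 264843)*377 = 264831*377 = 99841287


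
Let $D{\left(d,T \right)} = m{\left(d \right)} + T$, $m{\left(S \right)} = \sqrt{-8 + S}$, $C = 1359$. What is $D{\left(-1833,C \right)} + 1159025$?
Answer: $1160384 + i \sqrt{1841} \approx 1.1604 \cdot 10^{6} + 42.907 i$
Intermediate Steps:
$D{\left(d,T \right)} = T + \sqrt{-8 + d}$ ($D{\left(d,T \right)} = \sqrt{-8 + d} + T = T + \sqrt{-8 + d}$)
$D{\left(-1833,C \right)} + 1159025 = \left(1359 + \sqrt{-8 - 1833}\right) + 1159025 = \left(1359 + \sqrt{-1841}\right) + 1159025 = \left(1359 + i \sqrt{1841}\right) + 1159025 = 1160384 + i \sqrt{1841}$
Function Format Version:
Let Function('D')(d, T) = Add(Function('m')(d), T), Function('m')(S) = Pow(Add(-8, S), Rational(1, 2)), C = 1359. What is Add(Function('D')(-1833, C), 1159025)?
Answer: Add(1160384, Mul(I, Pow(1841, Rational(1, 2)))) ≈ Add(1.1604e+6, Mul(42.907, I))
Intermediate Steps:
Function('D')(d, T) = Add(T, Pow(Add(-8, d), Rational(1, 2))) (Function('D')(d, T) = Add(Pow(Add(-8, d), Rational(1, 2)), T) = Add(T, Pow(Add(-8, d), Rational(1, 2))))
Add(Function('D')(-1833, C), 1159025) = Add(Add(1359, Pow(Add(-8, -1833), Rational(1, 2))), 1159025) = Add(Add(1359, Pow(-1841, Rational(1, 2))), 1159025) = Add(Add(1359, Mul(I, Pow(1841, Rational(1, 2)))), 1159025) = Add(1160384, Mul(I, Pow(1841, Rational(1, 2))))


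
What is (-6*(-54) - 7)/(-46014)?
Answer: -317/46014 ≈ -0.0068892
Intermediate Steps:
(-6*(-54) - 7)/(-46014) = (324 - 7)*(-1/46014) = 317*(-1/46014) = -317/46014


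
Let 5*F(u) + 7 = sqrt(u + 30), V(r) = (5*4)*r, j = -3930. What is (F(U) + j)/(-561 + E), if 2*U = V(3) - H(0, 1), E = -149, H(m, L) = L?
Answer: 19657/3550 - sqrt(238)/7100 ≈ 5.5350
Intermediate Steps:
V(r) = 20*r
U = 59/2 (U = (20*3 - 1*1)/2 = (60 - 1)/2 = (1/2)*59 = 59/2 ≈ 29.500)
F(u) = -7/5 + sqrt(30 + u)/5 (F(u) = -7/5 + sqrt(u + 30)/5 = -7/5 + sqrt(30 + u)/5)
(F(U) + j)/(-561 + E) = ((-7/5 + sqrt(30 + 59/2)/5) - 3930)/(-561 - 149) = ((-7/5 + sqrt(119/2)/5) - 3930)/(-710) = ((-7/5 + (sqrt(238)/2)/5) - 3930)*(-1/710) = ((-7/5 + sqrt(238)/10) - 3930)*(-1/710) = (-19657/5 + sqrt(238)/10)*(-1/710) = 19657/3550 - sqrt(238)/7100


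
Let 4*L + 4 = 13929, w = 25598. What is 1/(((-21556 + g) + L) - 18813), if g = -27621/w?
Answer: -51196/1888560491 ≈ -2.7108e-5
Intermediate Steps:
L = 13925/4 (L = -1 + (¼)*13929 = -1 + 13929/4 = 13925/4 ≈ 3481.3)
g = -27621/25598 ≈ -1.0790
1/(((-21556 + g) + L) - 18813) = 1/(((-21556 - 27621/25598) + 13925/4) - 18813) = 1/((-551818109/25598 + 13925/4) - 18813) = 1/(-925410143/51196 - 18813) = 1/(-1888560491/51196) = -51196/1888560491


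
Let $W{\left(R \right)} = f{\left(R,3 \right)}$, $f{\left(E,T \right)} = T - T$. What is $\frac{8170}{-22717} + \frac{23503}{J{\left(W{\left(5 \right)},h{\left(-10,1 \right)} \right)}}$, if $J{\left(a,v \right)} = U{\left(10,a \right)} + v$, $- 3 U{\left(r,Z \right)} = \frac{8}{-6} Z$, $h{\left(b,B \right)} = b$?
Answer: $- \frac{533999351}{227170} \approx -2350.7$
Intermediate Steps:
$f{\left(E,T \right)} = 0$
$W{\left(R \right)} = 0$
$U{\left(r,Z \right)} = \frac{4 Z}{9}$ ($U{\left(r,Z \right)} = - \frac{\frac{8}{-6} Z}{3} = - \frac{8 \left(- \frac{1}{6}\right) Z}{3} = - \frac{\left(- \frac{4}{3}\right) Z}{3} = \frac{4 Z}{9}$)
$J{\left(a,v \right)} = v + \frac{4 a}{9}$ ($J{\left(a,v \right)} = \frac{4 a}{9} + v = v + \frac{4 a}{9}$)
$\frac{8170}{-22717} + \frac{23503}{J{\left(W{\left(5 \right)},h{\left(-10,1 \right)} \right)}} = \frac{8170}{-22717} + \frac{23503}{-10 + \frac{4}{9} \cdot 0} = 8170 \left(- \frac{1}{22717}\right) + \frac{23503}{-10 + 0} = - \frac{8170}{22717} + \frac{23503}{-10} = - \frac{8170}{22717} + 23503 \left(- \frac{1}{10}\right) = - \frac{8170}{22717} - \frac{23503}{10} = - \frac{533999351}{227170}$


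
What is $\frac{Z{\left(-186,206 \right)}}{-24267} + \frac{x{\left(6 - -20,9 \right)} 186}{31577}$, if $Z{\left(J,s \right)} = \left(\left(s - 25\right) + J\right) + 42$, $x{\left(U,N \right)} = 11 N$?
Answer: $\frac{445684189}{766279059} \approx 0.58162$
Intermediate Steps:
$Z{\left(J,s \right)} = 17 + J + s$ ($Z{\left(J,s \right)} = \left(\left(-25 + s\right) + J\right) + 42 = \left(-25 + J + s\right) + 42 = 17 + J + s$)
$\frac{Z{\left(-186,206 \right)}}{-24267} + \frac{x{\left(6 - -20,9 \right)} 186}{31577} = \frac{17 - 186 + 206}{-24267} + \frac{11 \cdot 9 \cdot 186}{31577} = 37 \left(- \frac{1}{24267}\right) + 99 \cdot 186 \cdot \frac{1}{31577} = - \frac{37}{24267} + 18414 \cdot \frac{1}{31577} = - \frac{37}{24267} + \frac{18414}{31577} = \frac{445684189}{766279059}$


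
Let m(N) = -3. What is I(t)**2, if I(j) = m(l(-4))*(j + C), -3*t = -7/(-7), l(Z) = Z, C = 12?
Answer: 1225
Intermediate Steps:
t = -1/3 (t = -(-7)/(3*(-7)) = -(-7)*(-1)/(3*7) = -1/3*1 = -1/3 ≈ -0.33333)
I(j) = -36 - 3*j (I(j) = -3*(j + 12) = -3*(12 + j) = -36 - 3*j)
I(t)**2 = (-36 - 3*(-1/3))**2 = (-36 + 1)**2 = (-35)**2 = 1225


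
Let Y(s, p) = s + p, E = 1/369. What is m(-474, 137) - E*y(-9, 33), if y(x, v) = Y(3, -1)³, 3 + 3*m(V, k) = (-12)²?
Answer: 17335/369 ≈ 46.978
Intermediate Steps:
E = 1/369 ≈ 0.0027100
Y(s, p) = p + s
m(V, k) = 47 (m(V, k) = -1 + (⅓)*(-12)² = -1 + (⅓)*144 = -1 + 48 = 47)
y(x, v) = 8 (y(x, v) = (-1 + 3)³ = 2³ = 8)
m(-474, 137) - E*y(-9, 33) = 47 - 8/369 = 17335/369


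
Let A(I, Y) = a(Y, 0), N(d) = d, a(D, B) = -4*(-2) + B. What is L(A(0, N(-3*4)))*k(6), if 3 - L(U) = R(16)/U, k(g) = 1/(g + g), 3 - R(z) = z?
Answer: 37/96 ≈ 0.38542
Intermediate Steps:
a(D, B) = 8 + B
A(I, Y) = 8 (A(I, Y) = 8 + 0 = 8)
R(z) = 3 - z
k(g) = 1/(2*g)
L(U) = 3 + 13/U (L(U) = 3 - (3 - 1*16)/U = 3 - (3 - 16)/U = 3 - (-13)/U = 3 + 13/U)
L(A(0, N(-3*4)))*k(6) = (3 + 13/8)*((½)/6) = (3 + 13*(⅛))*((½)*(⅙)) = (3 + 13/8)*(1/12) = (37/8)*(1/12) = 37/96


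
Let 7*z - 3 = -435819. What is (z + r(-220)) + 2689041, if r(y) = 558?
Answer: 18391377/7 ≈ 2.6273e+6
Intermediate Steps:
z = -435816/7 (z = 3/7 + (⅐)*(-435819) = 3/7 - 435819/7 = -435816/7 ≈ -62259.)
(z + r(-220)) + 2689041 = (-435816/7 + 558) + 2689041 = -431910/7 + 2689041 = 18391377/7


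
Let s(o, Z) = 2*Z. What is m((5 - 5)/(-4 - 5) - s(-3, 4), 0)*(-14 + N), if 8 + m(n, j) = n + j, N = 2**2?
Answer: 160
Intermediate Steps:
N = 4
m(n, j) = -8 + j + n (m(n, j) = -8 + (n + j) = -8 + (j + n) = -8 + j + n)
m((5 - 5)/(-4 - 5) - s(-3, 4), 0)*(-14 + N) = (-8 + 0 + ((5 - 5)/(-4 - 5) - 2*4))*(-14 + 4) = (-8 + 0 + (0/(-9) - 1*8))*(-10) = (-8 + 0 + (0*(-1/9) - 8))*(-10) = (-8 + 0 + (0 - 8))*(-10) = (-8 + 0 - 8)*(-10) = -16*(-10) = 160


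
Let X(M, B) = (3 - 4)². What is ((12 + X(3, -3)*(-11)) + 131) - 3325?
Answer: -3193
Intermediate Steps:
X(M, B) = 1 (X(M, B) = (-1)² = 1)
((12 + X(3, -3)*(-11)) + 131) - 3325 = ((12 + 1*(-11)) + 131) - 3325 = ((12 - 11) + 131) - 3325 = (1 + 131) - 3325 = 132 - 3325 = -3193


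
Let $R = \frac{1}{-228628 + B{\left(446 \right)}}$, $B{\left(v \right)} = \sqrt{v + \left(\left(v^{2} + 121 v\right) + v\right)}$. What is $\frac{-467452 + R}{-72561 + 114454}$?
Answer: $- \frac{12216976895495174}{1094884208599365} - \frac{\sqrt{253774}}{2189768417198730} \approx -11.158$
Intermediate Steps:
$B{\left(v \right)} = \sqrt{v^{2} + 123 v}$ ($B{\left(v \right)} = \sqrt{v + \left(v^{2} + 122 v\right)} = \sqrt{v^{2} + 123 v}$)
$R = \frac{1}{-228628 + \sqrt{253774}}$ ($R = \frac{1}{-228628 + \sqrt{446 \left(123 + 446\right)}} = \frac{1}{-228628 + \sqrt{446 \cdot 569}} = \frac{1}{-228628 + \sqrt{253774}} \approx -4.3836 \cdot 10^{-6}$)
$\frac{-467452 + R}{-72561 + 114454} = \frac{-467452 - \left(\frac{114314}{26135254305} + \frac{\sqrt{253774}}{52270508610}\right)}{-72561 + 114454} = \frac{- \frac{12216976895495174}{26135254305} - \frac{\sqrt{253774}}{52270508610}}{41893} = \left(- \frac{12216976895495174}{26135254305} - \frac{\sqrt{253774}}{52270508610}\right) \frac{1}{41893} = - \frac{12216976895495174}{1094884208599365} - \frac{\sqrt{253774}}{2189768417198730}$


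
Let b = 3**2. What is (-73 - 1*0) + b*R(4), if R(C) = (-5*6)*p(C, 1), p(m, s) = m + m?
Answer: -2233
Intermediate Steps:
p(m, s) = 2*m
R(C) = -60*C (R(C) = (-5*6)*(2*C) = -60*C)
b = 9
(-73 - 1*0) + b*R(4) = (-73 - 1*0) + 9*(-60*4) = (-73 + 0) + 9*(-240) = -73 - 2160 = -2233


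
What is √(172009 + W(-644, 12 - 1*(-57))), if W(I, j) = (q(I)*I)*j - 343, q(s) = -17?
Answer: √927078 ≈ 962.85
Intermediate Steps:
W(I, j) = -343 - 17*I*j (W(I, j) = (-17*I)*j - 343 = -17*I*j - 343 = -343 - 17*I*j)
√(172009 + W(-644, 12 - 1*(-57))) = √(172009 + (-343 - 17*(-644)*(12 - 1*(-57)))) = √(172009 + (-343 - 17*(-644)*(12 + 57))) = √(172009 + (-343 - 17*(-644)*69)) = √(172009 + (-343 + 755412)) = √(172009 + 755069) = √927078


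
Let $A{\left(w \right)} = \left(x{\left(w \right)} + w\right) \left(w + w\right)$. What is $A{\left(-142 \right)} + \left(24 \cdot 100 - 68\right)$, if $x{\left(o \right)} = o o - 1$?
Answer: $-5683632$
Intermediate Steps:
$x{\left(o \right)} = -1 + o^{2}$ ($x{\left(o \right)} = o^{2} - 1 = -1 + o^{2}$)
$A{\left(w \right)} = 2 w \left(-1 + w + w^{2}\right)$ ($A{\left(w \right)} = \left(\left(-1 + w^{2}\right) + w\right) \left(w + w\right) = \left(-1 + w + w^{2}\right) 2 w = 2 w \left(-1 + w + w^{2}\right)$)
$A{\left(-142 \right)} + \left(24 \cdot 100 - 68\right) = 2 \left(-142\right) \left(-1 - 142 + \left(-142\right)^{2}\right) + \left(24 \cdot 100 - 68\right) = 2 \left(-142\right) \left(-1 - 142 + 20164\right) + \left(2400 - 68\right) = 2 \left(-142\right) 20021 + 2332 = -5685964 + 2332 = -5683632$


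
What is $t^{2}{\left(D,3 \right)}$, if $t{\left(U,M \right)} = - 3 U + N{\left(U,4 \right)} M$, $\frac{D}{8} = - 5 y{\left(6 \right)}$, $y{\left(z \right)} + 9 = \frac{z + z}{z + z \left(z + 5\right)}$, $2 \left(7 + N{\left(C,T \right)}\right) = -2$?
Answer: $1175056$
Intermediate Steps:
$N{\left(C,T \right)} = -8$ ($N{\left(C,T \right)} = -7 + \frac{1}{2} \left(-2\right) = -7 - 1 = -8$)
$y{\left(z \right)} = -9 + \frac{2 z}{z + z \left(5 + z\right)}$ ($y{\left(z \right)} = -9 + \frac{z + z}{z + z \left(z + 5\right)} = -9 + \frac{2 z}{z + z \left(5 + z\right)}$)
$D = \frac{1060}{3}$ ($D = 8 \left(- 5 \frac{-52 - 54}{6 + 6}\right) = 8 \left(- 5 \frac{-52 - 54}{12}\right) = 8 \left(- 5 \cdot \frac{1}{12} \left(-106\right)\right) = 8 \left(\left(-5\right) \left(- \frac{53}{6}\right)\right) = 8 \cdot \frac{265}{6} = \frac{1060}{3} \approx 353.33$)
$t{\left(U,M \right)} = - 8 M - 3 U$ ($t{\left(U,M \right)} = - 3 U - 8 M = - 8 M - 3 U$)
$t^{2}{\left(D,3 \right)} = \left(\left(-8\right) 3 - 1060\right)^{2} = \left(-24 - 1060\right)^{2} = \left(-1084\right)^{2} = 1175056$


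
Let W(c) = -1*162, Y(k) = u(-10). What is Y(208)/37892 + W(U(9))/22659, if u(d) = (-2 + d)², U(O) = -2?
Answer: -239634/71549569 ≈ -0.0033492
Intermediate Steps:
Y(k) = 144 (Y(k) = (-2 - 10)² = (-12)² = 144)
W(c) = -162
Y(208)/37892 + W(U(9))/22659 = 144/37892 - 162/22659 = 144*(1/37892) - 162*1/22659 = 36/9473 - 54/7553 = -239634/71549569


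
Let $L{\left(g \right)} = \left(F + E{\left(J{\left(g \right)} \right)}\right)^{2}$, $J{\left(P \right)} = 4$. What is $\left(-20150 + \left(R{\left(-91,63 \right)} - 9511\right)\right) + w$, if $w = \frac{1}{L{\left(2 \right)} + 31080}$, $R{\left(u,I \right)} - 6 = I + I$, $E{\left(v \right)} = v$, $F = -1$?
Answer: $- \frac{918027080}{31089} \approx -29529.0$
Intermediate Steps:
$R{\left(u,I \right)} = 6 + 2 I$ ($R{\left(u,I \right)} = 6 + \left(I + I\right) = 6 + 2 I$)
$L{\left(g \right)} = 9$ ($L{\left(g \right)} = \left(-1 + 4\right)^{2} = 3^{2} = 9$)
$w = \frac{1}{31089}$ ($w = \frac{1}{9 + 31080} = \frac{1}{31089} \approx 3.2166 \cdot 10^{-5}$)
$\left(-20150 + \left(R{\left(-91,63 \right)} - 9511\right)\right) + w = \left(-20150 + \left(\left(6 + 2 \cdot 63\right) - 9511\right)\right) + \frac{1}{31089} = \left(-20150 + \left(\left(6 + 126\right) - 9511\right)\right) + \frac{1}{31089} = \left(-20150 + \left(132 - 9511\right)\right) + \frac{1}{31089} = \left(-20150 - 9379\right) + \frac{1}{31089} = -29529 + \frac{1}{31089} = - \frac{918027080}{31089}$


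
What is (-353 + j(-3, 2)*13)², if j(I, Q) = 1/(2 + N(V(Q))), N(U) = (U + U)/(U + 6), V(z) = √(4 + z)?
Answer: 925307/8 + 2210*√6 ≈ 1.2108e+5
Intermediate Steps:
N(U) = 2*U/(6 + U) (N(U) = (2*U)/(6 + U) = 2*U/(6 + U))
j(I, Q) = 1/(2 + 2*√(4 + Q)/(6 + √(4 + Q)))
(-353 + j(-3, 2)*13)² = (-353 + ((6 + √(4 + 2))/(4*(3 + √(4 + 2))))*13)² = (-353 + ((6 + √6)/(4*(3 + √6)))*13)² = (-353 + 13*(6 + √6)/(4*(3 + √6)))²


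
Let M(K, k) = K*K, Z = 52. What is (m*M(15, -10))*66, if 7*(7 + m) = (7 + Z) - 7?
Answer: 44550/7 ≈ 6364.3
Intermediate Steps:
M(K, k) = K²
m = 3/7 (m = -7 + ((7 + 52) - 7)/7 = -7 + (59 - 7)/7 = -7 + (⅐)*52 = -7 + 52/7 = 3/7 ≈ 0.42857)
(m*M(15, -10))*66 = ((3/7)*15²)*66 = ((3/7)*225)*66 = (675/7)*66 = 44550/7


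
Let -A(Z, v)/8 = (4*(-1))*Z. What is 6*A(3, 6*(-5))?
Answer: 576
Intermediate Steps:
A(Z, v) = 32*Z (A(Z, v) = -8*4*(-1)*Z = -(-32)*Z = 32*Z)
6*A(3, 6*(-5)) = 6*(32*3) = 6*96 = 576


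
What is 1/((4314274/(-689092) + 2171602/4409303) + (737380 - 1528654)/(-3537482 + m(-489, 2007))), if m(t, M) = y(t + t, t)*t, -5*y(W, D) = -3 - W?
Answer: -5229305882148948626/28962123166403184001 ≈ -0.18056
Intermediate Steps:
y(W, D) = 3/5 + W/5 (y(W, D) = -(-3 - W)/5 = 3/5 + W/5)
m(t, M) = t*(3/5 + 2*t/5) (m(t, M) = (3/5 + (t + t)/5)*t = (3/5 + (2*t)/5)*t = (3/5 + 2*t/5)*t = t*(3/5 + 2*t/5))
1/((4314274/(-689092) + 2171602/4409303) + (737380 - 1528654)/(-3537482 + m(-489, 2007))) = 1/((4314274/(-689092) + 2171602/4409303) + (737380 - 1528654)/(-3537482 + (1/5)*(-489)*(3 + 2*(-489)))) = 1/((4314274*(-1/689092) + 2171602*(1/4409303)) - 791274/(-3537482 + (1/5)*(-489)*(3 - 978))) = 1/((-2157137/344546 + 2171602/4409303) - 791274/(-3537482 + (1/5)*(-489)*(-975))) = 1/(-8763253862819/1519207711438 - 791274/(-3537482 + 95355)) = 1/(-8763253862819/1519207711438 - 791274/(-3442127)) = 1/(-8763253862819/1519207711438 - 791274*(-1/3442127)) = 1/(-8763253862819/1519207711438 + 791274/3442127) = 1/(-28962123166403184001/5229305882148948626) = -5229305882148948626/28962123166403184001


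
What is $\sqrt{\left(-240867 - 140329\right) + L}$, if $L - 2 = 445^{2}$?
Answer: $i \sqrt{183169} \approx 427.98 i$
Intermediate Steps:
$L = 198027$ ($L = 2 + 445^{2} = 2 + 198025 = 198027$)
$\sqrt{\left(-240867 - 140329\right) + L} = \sqrt{\left(-240867 - 140329\right) + 198027} = \sqrt{-381196 + 198027} = \sqrt{-183169} = i \sqrt{183169}$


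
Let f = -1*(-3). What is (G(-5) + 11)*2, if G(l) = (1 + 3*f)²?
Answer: 222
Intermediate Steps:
f = 3
G(l) = 100 (G(l) = (1 + 3*3)² = (1 + 9)² = 10² = 100)
(G(-5) + 11)*2 = (100 + 11)*2 = 111*2 = 222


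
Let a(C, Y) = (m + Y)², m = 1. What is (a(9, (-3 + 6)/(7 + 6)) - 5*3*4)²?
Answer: 97693456/28561 ≈ 3420.5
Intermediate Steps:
a(C, Y) = (1 + Y)²
(a(9, (-3 + 6)/(7 + 6)) - 5*3*4)² = ((1 + (-3 + 6)/(7 + 6))² - 5*3*4)² = ((1 + 3/13)² - 15*4)² = ((1 + 3*(1/13))² - 60)² = ((1 + 3/13)² - 60)² = ((16/13)² - 60)² = (256/169 - 60)² = (-9884/169)² = 97693456/28561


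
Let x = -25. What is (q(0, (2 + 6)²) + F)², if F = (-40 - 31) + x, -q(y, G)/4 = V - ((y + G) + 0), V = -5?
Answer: 32400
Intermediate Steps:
q(y, G) = 20 + 4*G + 4*y (q(y, G) = -4*(-5 - ((y + G) + 0)) = -4*(-5 - ((G + y) + 0)) = -4*(-5 - (G + y)) = -4*(-5 + (-G - y)) = -4*(-5 - G - y) = 20 + 4*G + 4*y)
F = -96 (F = (-40 - 31) - 25 = -71 - 25 = -96)
(q(0, (2 + 6)²) + F)² = ((20 + 4*(2 + 6)² + 4*0) - 96)² = ((20 + 4*8² + 0) - 96)² = ((20 + 4*64 + 0) - 96)² = ((20 + 256 + 0) - 96)² = (276 - 96)² = 180² = 32400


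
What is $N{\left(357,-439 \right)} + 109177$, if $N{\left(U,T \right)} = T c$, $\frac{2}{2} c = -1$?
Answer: $109616$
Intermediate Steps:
$c = -1$
$N{\left(U,T \right)} = - T$ ($N{\left(U,T \right)} = T \left(-1\right) = - T$)
$N{\left(357,-439 \right)} + 109177 = \left(-1\right) \left(-439\right) + 109177 = 439 + 109177 = 109616$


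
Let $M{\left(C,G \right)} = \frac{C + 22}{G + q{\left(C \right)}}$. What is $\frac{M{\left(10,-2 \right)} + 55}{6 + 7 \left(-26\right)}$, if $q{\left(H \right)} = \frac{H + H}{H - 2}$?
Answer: $- \frac{119}{176} \approx -0.67614$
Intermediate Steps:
$q{\left(H \right)} = \frac{2 H}{-2 + H}$
$M{\left(C,G \right)} = \frac{22 + C}{G + \frac{2 C}{-2 + C}}$ ($M{\left(C,G \right)} = \frac{C + 22}{G + \frac{2 C}{-2 + C}} = \frac{22 + C}{G + \frac{2 C}{-2 + C}}$)
$\frac{M{\left(10,-2 \right)} + 55}{6 + 7 \left(-26\right)} = \frac{\frac{\left(-2 + 10\right) \left(22 + 10\right)}{2 \cdot 10 - 2 \left(-2 + 10\right)} + 55}{6 + 7 \left(-26\right)} = \frac{\frac{1}{20 - 16} \cdot 8 \cdot 32 + 55}{6 - 182} = \frac{\frac{1}{20 - 16} \cdot 8 \cdot 32 + 55}{-176} = \left(\frac{1}{4} \cdot 8 \cdot 32 + 55\right) \left(- \frac{1}{176}\right) = \left(64 + 55\right) \left(- \frac{1}{176}\right) = 119 \left(- \frac{1}{176}\right) = - \frac{119}{176}$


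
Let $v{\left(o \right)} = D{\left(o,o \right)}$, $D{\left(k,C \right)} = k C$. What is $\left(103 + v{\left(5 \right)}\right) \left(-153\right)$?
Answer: $-19584$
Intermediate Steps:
$D{\left(k,C \right)} = C k$
$v{\left(o \right)} = o^{2}$ ($v{\left(o \right)} = o o = o^{2}$)
$\left(103 + v{\left(5 \right)}\right) \left(-153\right) = \left(103 + 5^{2}\right) \left(-153\right) = \left(103 + 25\right) \left(-153\right) = 128 \left(-153\right) = -19584$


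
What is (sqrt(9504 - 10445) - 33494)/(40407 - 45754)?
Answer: 33494/5347 - I*sqrt(941)/5347 ≈ 6.2641 - 0.005737*I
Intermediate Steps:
(sqrt(9504 - 10445) - 33494)/(40407 - 45754) = (sqrt(-941) - 33494)/(-5347) = (I*sqrt(941) - 33494)*(-1/5347) = (-33494 + I*sqrt(941))*(-1/5347) = 33494/5347 - I*sqrt(941)/5347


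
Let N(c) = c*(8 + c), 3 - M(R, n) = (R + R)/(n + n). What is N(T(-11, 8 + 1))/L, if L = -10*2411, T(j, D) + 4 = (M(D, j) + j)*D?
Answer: -100717/583462 ≈ -0.17262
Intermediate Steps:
M(R, n) = 3 - R/n (M(R, n) = 3 - (R + R)/(n + n) = 3 - 2*R/(2*n) = 3 - 2*R*1/(2*n) = 3 - R/n)
T(j, D) = -4 + D*(3 + j - D/j) (T(j, D) = -4 + ((3 - D/j) + j)*D = -4 + (3 + j - D/j)*D = -4 + D*(3 + j - D/j))
L = -24110
N(T(-11, 8 + 1))/L = ((-4 + 3*(8 + 1) + (8 + 1)*(-11) - 1*(8 + 1)²/(-11))*(8 + (-4 + 3*(8 + 1) + (8 + 1)*(-11) - 1*(8 + 1)²/(-11))))/(-24110) = ((-4 + 3*9 + 9*(-11) - 1*9²*(-1/11))*(8 + (-4 + 3*9 + 9*(-11) - 1*9²*(-1/11))))*(-1/24110) = ((-4 + 27 - 99 - 1*81*(-1/11))*(8 + (-4 + 27 - 99 - 1*81*(-1/11))))*(-1/24110) = ((-4 + 27 - 99 + 81/11)*(8 + (-4 + 27 - 99 + 81/11)))*(-1/24110) = -755*(8 - 755/11)/11*(-1/24110) = -755/11*(-667/11)*(-1/24110) = (503585/121)*(-1/24110) = -100717/583462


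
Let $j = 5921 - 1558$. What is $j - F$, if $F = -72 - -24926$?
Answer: $-20491$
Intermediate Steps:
$F = 24854$ ($F = -72 + 24926 = 24854$)
$j = 4363$ ($j = 5921 - 1558 = 4363$)
$j - F = 4363 - 24854 = -20491$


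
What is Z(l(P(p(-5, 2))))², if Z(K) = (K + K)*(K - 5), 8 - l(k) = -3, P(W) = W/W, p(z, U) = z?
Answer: 17424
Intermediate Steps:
P(W) = 1
l(k) = 11 (l(k) = 8 - 1*(-3) = 8 + 3 = 11)
Z(K) = 2*K*(-5 + K) (Z(K) = (2*K)*(-5 + K) = 2*K*(-5 + K))
Z(l(P(p(-5, 2))))² = (2*11*(-5 + 11))² = (2*11*6)² = 132² = 17424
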